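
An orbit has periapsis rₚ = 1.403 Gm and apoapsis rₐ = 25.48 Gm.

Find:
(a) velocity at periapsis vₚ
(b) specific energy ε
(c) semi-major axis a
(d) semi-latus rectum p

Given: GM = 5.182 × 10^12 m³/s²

Convert to SI: rₚ = 1.403 Gm = 1.403e+09 m; rₐ = 25.48 Gm = 2.548e+10 m.
(a) With a = (rₚ + rₐ)/2 = 1.34415e+10 m, vₚ = √(GM (2/rₚ − 1/a)) = √(5.182e+12 · (2/1.403e+09 − 1/1.34415e+10)) m/s ≈ 83.67 m/s
(b) With a = (rₚ + rₐ)/2 = 1.34415e+10 m, ε = −GM/(2a) = −5.182e+12/(2 · 1.34415e+10) J/kg ≈ -192.8 J/kg
(c) a = (rₚ + rₐ)/2 = (1.403e+09 + 2.548e+10)/2 ≈ 1.344e+10 m
(d) From a = (rₚ + rₐ)/2 = 1.34415e+10 m and e = (rₐ − rₚ)/(rₐ + rₚ) = 0.895622, p = a(1 − e²) = 1.34415e+10 · (1 − (0.895622)²) ≈ 2.66e+09 m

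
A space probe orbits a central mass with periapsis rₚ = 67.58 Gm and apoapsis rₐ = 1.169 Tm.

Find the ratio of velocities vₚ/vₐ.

Convert to SI: rₚ = 67.58 Gm = 6.758e+10 m; rₐ = 1.169 Tm = 1.169e+12 m.
Conservation of angular momentum gives rₚvₚ = rₐvₐ, so vₚ/vₐ = rₐ/rₚ.
vₚ/vₐ = 1.169e+12 / 6.758e+10 ≈ 17.3.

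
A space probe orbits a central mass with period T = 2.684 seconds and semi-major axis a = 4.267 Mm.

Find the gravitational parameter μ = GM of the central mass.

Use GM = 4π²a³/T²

Convert to SI: a = 4.267 Mm = 4.267e+06 m.
GM = 4π² · a³ / T².
GM = 4π² · (4.267e+06)³ / (2.684)² m³/s² ≈ 4.258e+20 m³/s² = 4.258 × 10^20 m³/s².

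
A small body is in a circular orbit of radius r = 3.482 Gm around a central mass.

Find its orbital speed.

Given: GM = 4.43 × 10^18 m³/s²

Convert to SI: r = 3.482 Gm = 3.482e+09 m.
For a circular orbit, gravity supplies the centripetal force, so v = √(GM / r).
v = √(4.43e+18 / 3.482e+09) m/s ≈ 3.567e+04 m/s = 35.67 km/s.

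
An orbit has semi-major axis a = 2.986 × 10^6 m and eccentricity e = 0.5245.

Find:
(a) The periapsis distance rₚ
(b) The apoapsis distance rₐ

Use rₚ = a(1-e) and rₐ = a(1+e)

(a) rₚ = a(1 − e) = 2.986e+06 · (1 − 0.5245) = 2.986e+06 · 0.4755 ≈ 1.42e+06 m = 1.42 × 10^6 m.
(b) rₐ = a(1 + e) = 2.986e+06 · (1 + 0.5245) = 2.986e+06 · 1.5245 ≈ 4.552e+06 m = 4.552 × 10^6 m.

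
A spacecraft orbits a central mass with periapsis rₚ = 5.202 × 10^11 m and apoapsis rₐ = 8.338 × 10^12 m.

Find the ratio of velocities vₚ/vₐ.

Conservation of angular momentum gives rₚvₚ = rₐvₐ, so vₚ/vₐ = rₐ/rₚ.
vₚ/vₐ = 8.338e+12 / 5.202e+11 ≈ 16.03.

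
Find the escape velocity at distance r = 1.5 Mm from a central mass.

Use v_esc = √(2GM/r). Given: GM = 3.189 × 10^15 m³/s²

Convert to SI: r = 1.5 Mm = 1.5e+06 m.
Escape velocity comes from setting total energy to zero: ½v² − GM/r = 0 ⇒ v_esc = √(2GM / r).
v_esc = √(2 · 3.189e+15 / 1.5e+06) m/s ≈ 6.521e+04 m/s = 65.21 km/s.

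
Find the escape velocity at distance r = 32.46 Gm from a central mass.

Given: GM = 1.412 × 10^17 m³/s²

Convert to SI: r = 32.46 Gm = 3.246e+10 m.
Escape velocity comes from setting total energy to zero: ½v² − GM/r = 0 ⇒ v_esc = √(2GM / r).
v_esc = √(2 · 1.412e+17 / 3.246e+10) m/s ≈ 2950 m/s = 2.95 km/s.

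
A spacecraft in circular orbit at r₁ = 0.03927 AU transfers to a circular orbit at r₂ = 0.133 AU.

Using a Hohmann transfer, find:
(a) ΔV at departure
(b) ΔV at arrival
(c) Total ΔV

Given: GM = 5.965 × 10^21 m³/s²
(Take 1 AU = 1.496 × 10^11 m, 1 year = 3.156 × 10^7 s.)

Convert to SI: r₁ = 0.03927 AU = 5.87479e+09 m; r₂ = 0.133 AU = 1.98968e+10 m.
Transfer semi-major axis: a_t = (r₁ + r₂)/2 = (5.87479e+09 + 1.98968e+10)/2 = 1.28858e+10 m.
Circular speeds: v₁ = √(GM/r₁) = 1.00765e+06 m/s, v₂ = √(GM/r₂) = 547537 m/s.
Transfer speeds (vis-viva v² = GM(2/r − 1/a_t)): v₁ᵗ = 1.25212e+06 m/s, v₂ᵗ = 369704 m/s.
(a) ΔV₁ = |v₁ᵗ − v₁| ≈ 2.445e+05 m/s = 51.57 AU/year.
(b) ΔV₂ = |v₂ − v₂ᵗ| ≈ 1.778e+05 m/s = 37.52 AU/year.
(c) ΔV_total = ΔV₁ + ΔV₂ ≈ 4.223e+05 m/s = 89.09 AU/year.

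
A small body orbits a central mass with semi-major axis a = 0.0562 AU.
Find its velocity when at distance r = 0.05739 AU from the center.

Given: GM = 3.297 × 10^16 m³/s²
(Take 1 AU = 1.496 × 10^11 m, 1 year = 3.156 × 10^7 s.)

Convert to SI: a = 0.0562 AU = 8.40752e+09 m; r = 0.05739 AU = 8.58554e+09 m.
Vis-viva: v = √(GM · (2/r − 1/a)).
2/r − 1/a = 2/8.58554e+09 − 1/8.40752e+09 = 1.14009e-10 m⁻¹.
v = √(3.297e+16 · 1.14009e-10) m/s ≈ 1939 m/s = 0.409 AU/year.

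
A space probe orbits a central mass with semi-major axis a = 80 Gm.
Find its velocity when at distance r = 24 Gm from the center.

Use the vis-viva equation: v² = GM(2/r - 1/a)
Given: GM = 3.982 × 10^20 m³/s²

Convert to SI: a = 80 Gm = 8e+10 m; r = 24 Gm = 2.4e+10 m.
Vis-viva: v = √(GM · (2/r − 1/a)).
2/r − 1/a = 2/2.4e+10 − 1/8e+10 = 7.08333e-11 m⁻¹.
v = √(3.982e+20 · 7.08333e-11) m/s ≈ 1.679e+05 m/s = 167.9 km/s.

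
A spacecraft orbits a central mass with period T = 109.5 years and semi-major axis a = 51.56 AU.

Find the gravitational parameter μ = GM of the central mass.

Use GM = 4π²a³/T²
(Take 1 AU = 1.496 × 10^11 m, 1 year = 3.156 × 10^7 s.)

Convert to SI: T = 109.5 years = 3.45582e+09 s; a = 51.56 AU = 7.71338e+12 m.
GM = 4π² · a³ / T².
GM = 4π² · (7.71338e+12)³ / (3.45582e+09)² m³/s² ≈ 1.517e+21 m³/s² = 1.517 × 10^21 m³/s².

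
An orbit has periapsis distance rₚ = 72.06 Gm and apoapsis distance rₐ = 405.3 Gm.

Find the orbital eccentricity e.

Convert to SI: rₚ = 72.06 Gm = 7.206e+10 m; rₐ = 405.3 Gm = 4.053e+11 m.
e = (rₐ − rₚ) / (rₐ + rₚ).
e = (4.053e+11 − 7.206e+10) / (4.053e+11 + 7.206e+10) = 3.3324e+11 / 4.7736e+11 ≈ 0.6981.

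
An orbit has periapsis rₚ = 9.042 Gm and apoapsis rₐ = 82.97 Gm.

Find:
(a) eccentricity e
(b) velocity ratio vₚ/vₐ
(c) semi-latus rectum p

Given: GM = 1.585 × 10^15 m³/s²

Convert to SI: rₚ = 9.042 Gm = 9.042e+09 m; rₐ = 82.97 Gm = 8.297e+10 m.
(a) e = (rₐ − rₚ)/(rₐ + rₚ) = (8.297e+10 − 9.042e+09)/(8.297e+10 + 9.042e+09) ≈ 0.8035
(b) Conservation of angular momentum (rₚvₚ = rₐvₐ) gives vₚ/vₐ = rₐ/rₚ = 8.297e+10/9.042e+09 ≈ 9.176
(c) From a = (rₚ + rₐ)/2 = 4.6006e+10 m and e = (rₐ − rₚ)/(rₐ + rₚ) = 0.80346, p = a(1 − e²) = 4.6006e+10 · (1 − (0.80346)²) ≈ 1.631e+10 m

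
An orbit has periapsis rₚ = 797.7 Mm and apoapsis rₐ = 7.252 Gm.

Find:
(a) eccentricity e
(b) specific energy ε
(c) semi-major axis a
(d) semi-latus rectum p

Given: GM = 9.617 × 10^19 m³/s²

Convert to SI: rₚ = 797.7 Mm = 7.977e+08 m; rₐ = 7.252 Gm = 7.252e+09 m.
(a) e = (rₐ − rₚ)/(rₐ + rₚ) = (7.252e+09 − 7.977e+08)/(7.252e+09 + 7.977e+08) ≈ 0.8018
(b) With a = (rₚ + rₐ)/2 = 4.02485e+09 m, ε = −GM/(2a) = −9.617e+19/(2 · 4.02485e+09) J/kg ≈ -1.195e+10 J/kg
(c) a = (rₚ + rₐ)/2 = (7.977e+08 + 7.252e+09)/2 ≈ 4.025e+09 m
(d) From a = (rₚ + rₐ)/2 = 4.02485e+09 m and e = (rₐ − rₚ)/(rₐ + rₚ) = 0.801806, p = a(1 − e²) = 4.02485e+09 · (1 − (0.801806)²) ≈ 1.437e+09 m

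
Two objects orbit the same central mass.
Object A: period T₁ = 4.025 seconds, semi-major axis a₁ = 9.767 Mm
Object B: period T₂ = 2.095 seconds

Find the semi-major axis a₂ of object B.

Convert to SI: a₁ = 9.767 Mm = 9.767e+06 m.
Kepler's third law: (T₁/T₂)² = (a₁/a₂)³ ⇒ a₂ = a₁ · (T₂/T₁)^(2/3).
T₂/T₁ = 2.095 / 4.025 = 0.520497.
a₂ = 9.767e+06 · (0.520497)^(2/3) m ≈ 6.32e+06 m = 6.32 Mm.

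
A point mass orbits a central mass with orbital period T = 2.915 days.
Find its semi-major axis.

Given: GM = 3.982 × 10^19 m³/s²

Convert to SI: T = 2.915 days = 251856 s.
Invert Kepler's third law: a = (GM · T² / (4π²))^(1/3).
Substituting T = 251856 s and GM = 3.982e+19 m³/s²:
a = (3.982e+19 · (251856)² / (4π²))^(1/3) m
a ≈ 4e+09 m = 4 Gm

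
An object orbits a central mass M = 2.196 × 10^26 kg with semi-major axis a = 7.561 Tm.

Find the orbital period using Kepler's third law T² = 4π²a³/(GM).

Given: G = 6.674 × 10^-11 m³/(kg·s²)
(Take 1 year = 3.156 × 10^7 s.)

Convert to SI: a = 7.561 Tm = 7.561e+12 m.
GM = G · M = 6.674e-11 · 2.196e+26 = 1.46561e+16 m³/s².
Kepler's third law: T = 2π √(a³ / GM).
Substituting a = 7.561e+12 m and GM = 1.46561e+16 m³/s²:
T = 2π √((7.561e+12)³ / 1.46561e+16) s
T ≈ 1.079e+12 s = 3.419e+04 years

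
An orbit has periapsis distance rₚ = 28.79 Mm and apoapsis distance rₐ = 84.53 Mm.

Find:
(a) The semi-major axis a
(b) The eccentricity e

Convert to SI: rₚ = 28.79 Mm = 2.879e+07 m; rₐ = 84.53 Mm = 8.453e+07 m.
(a) a = (rₚ + rₐ) / 2 = (2.879e+07 + 8.453e+07) / 2 ≈ 5.666e+07 m = 56.66 Mm.
(b) e = (rₐ − rₚ) / (rₐ + rₚ) = (8.453e+07 − 2.879e+07) / (8.453e+07 + 2.879e+07) ≈ 0.4919.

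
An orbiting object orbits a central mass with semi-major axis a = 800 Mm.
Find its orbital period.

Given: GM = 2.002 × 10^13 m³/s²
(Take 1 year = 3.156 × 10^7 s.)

Convert to SI: a = 800 Mm = 8e+08 m.
Kepler's third law: T = 2π √(a³ / GM).
Substituting a = 8e+08 m and GM = 2.002e+13 m³/s²:
T = 2π √((8e+08)³ / 2.002e+13) s
T ≈ 3.177e+07 s = 1.007 years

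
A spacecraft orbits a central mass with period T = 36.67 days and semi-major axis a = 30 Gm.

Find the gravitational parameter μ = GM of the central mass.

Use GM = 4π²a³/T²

Convert to SI: T = 36.67 days = 3.16829e+06 s; a = 30 Gm = 3e+10 m.
GM = 4π² · a³ / T².
GM = 4π² · (3e+10)³ / (3.16829e+06)² m³/s² ≈ 1.062e+20 m³/s² = 1.062 × 10^20 m³/s².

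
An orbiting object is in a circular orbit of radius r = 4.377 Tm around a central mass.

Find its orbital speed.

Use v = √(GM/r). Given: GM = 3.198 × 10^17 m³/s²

Convert to SI: r = 4.377 Tm = 4.377e+12 m.
For a circular orbit, gravity supplies the centripetal force, so v = √(GM / r).
v = √(3.198e+17 / 4.377e+12) m/s ≈ 270.3 m/s = 270.3 m/s.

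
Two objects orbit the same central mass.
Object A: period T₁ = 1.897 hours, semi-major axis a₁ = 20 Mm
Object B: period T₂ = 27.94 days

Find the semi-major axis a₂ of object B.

Convert to SI: T₁ = 1.897 hours = 6829.2 s; a₁ = 20 Mm = 2e+07 m; T₂ = 27.94 days = 2.41402e+06 s.
Kepler's third law: (T₁/T₂)² = (a₁/a₂)³ ⇒ a₂ = a₁ · (T₂/T₁)^(2/3).
T₂/T₁ = 2.41402e+06 / 6829.2 = 353.484.
a₂ = 2e+07 · (353.484)^(2/3) m ≈ 9.999e+08 m = 999.9 Mm.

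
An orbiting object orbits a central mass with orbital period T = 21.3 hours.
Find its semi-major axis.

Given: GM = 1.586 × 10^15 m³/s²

Convert to SI: T = 21.3 hours = 76680 s.
Invert Kepler's third law: a = (GM · T² / (4π²))^(1/3).
Substituting T = 76680 s and GM = 1.586e+15 m³/s²:
a = (1.586e+15 · (76680)² / (4π²))^(1/3) m
a ≈ 6.182e+07 m = 61.82 Mm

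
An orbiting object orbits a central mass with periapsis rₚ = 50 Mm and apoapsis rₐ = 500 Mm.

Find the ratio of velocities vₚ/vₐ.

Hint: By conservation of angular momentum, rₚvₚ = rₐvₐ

Convert to SI: rₚ = 50 Mm = 5e+07 m; rₐ = 500 Mm = 5e+08 m.
Conservation of angular momentum gives rₚvₚ = rₐvₐ, so vₚ/vₐ = rₐ/rₚ.
vₚ/vₐ = 5e+08 / 5e+07 ≈ 10.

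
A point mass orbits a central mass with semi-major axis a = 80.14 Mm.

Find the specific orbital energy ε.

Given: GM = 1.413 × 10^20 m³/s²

Convert to SI: a = 80.14 Mm = 8.014e+07 m.
ε = −GM / (2a).
ε = −1.413e+20 / (2 · 8.014e+07) J/kg ≈ -8.816e+11 J/kg = -881.6 GJ/kg.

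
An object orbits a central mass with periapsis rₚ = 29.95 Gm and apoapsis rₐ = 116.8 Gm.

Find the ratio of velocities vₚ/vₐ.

Convert to SI: rₚ = 29.95 Gm = 2.995e+10 m; rₐ = 116.8 Gm = 1.168e+11 m.
Conservation of angular momentum gives rₚvₚ = rₐvₐ, so vₚ/vₐ = rₐ/rₚ.
vₚ/vₐ = 1.168e+11 / 2.995e+10 ≈ 3.9.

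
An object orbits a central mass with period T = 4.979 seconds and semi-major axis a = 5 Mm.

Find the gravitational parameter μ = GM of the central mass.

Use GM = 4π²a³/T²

Convert to SI: a = 5 Mm = 5e+06 m.
GM = 4π² · a³ / T².
GM = 4π² · (5e+06)³ / (4.979)² m³/s² ≈ 1.991e+20 m³/s² = 1.991 × 10^20 m³/s².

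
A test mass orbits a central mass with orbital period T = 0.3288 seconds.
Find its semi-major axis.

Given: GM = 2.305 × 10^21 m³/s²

Invert Kepler's third law: a = (GM · T² / (4π²))^(1/3).
Substituting T = 0.3288 s and GM = 2.305e+21 m³/s²:
a = (2.305e+21 · (0.3288)² / (4π²))^(1/3) m
a ≈ 1.848e+06 m = 1.848 × 10^6 m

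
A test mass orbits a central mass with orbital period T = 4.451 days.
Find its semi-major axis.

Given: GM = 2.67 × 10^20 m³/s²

Convert to SI: T = 4.451 days = 384566 s.
Invert Kepler's third law: a = (GM · T² / (4π²))^(1/3).
Substituting T = 384566 s and GM = 2.67e+20 m³/s²:
a = (2.67e+20 · (384566)² / (4π²))^(1/3) m
a ≈ 1e+10 m = 10 Gm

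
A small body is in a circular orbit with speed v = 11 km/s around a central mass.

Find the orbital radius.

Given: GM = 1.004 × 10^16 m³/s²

Convert to SI: v = 11 km/s = 11000 m/s.
For a circular orbit, v² = GM / r, so r = GM / v².
r = 1.004e+16 / (11000)² m ≈ 8.298e+07 m = 82.98 Mm.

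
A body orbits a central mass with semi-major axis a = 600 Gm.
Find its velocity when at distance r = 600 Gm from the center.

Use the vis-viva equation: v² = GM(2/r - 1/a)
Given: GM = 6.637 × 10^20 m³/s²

Convert to SI: a = 600 Gm = 6e+11 m; r = 600 Gm = 6e+11 m.
Vis-viva: v = √(GM · (2/r − 1/a)).
2/r − 1/a = 2/6e+11 − 1/6e+11 = 1.66667e-12 m⁻¹.
v = √(6.637e+20 · 1.66667e-12) m/s ≈ 3.326e+04 m/s = 33.26 km/s.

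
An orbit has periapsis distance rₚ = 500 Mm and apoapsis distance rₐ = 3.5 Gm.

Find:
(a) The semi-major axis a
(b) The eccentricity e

Convert to SI: rₚ = 500 Mm = 5e+08 m; rₐ = 3.5 Gm = 3.5e+09 m.
(a) a = (rₚ + rₐ) / 2 = (5e+08 + 3.5e+09) / 2 ≈ 2e+09 m = 2 Gm.
(b) e = (rₐ − rₚ) / (rₐ + rₚ) = (3.5e+09 − 5e+08) / (3.5e+09 + 5e+08) ≈ 0.75.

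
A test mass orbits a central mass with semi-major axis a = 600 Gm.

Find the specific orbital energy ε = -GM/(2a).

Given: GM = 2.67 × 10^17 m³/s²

Convert to SI: a = 600 Gm = 6e+11 m.
ε = −GM / (2a).
ε = −2.67e+17 / (2 · 6e+11) J/kg ≈ -2.225e+05 J/kg = -222.5 kJ/kg.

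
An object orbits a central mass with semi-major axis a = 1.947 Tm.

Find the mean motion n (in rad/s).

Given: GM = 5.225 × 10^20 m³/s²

Convert to SI: a = 1.947 Tm = 1.947e+12 m.
n = √(GM / a³).
n = √(5.225e+20 / (1.947e+12)³) rad/s ≈ 8.414e-09 rad/s.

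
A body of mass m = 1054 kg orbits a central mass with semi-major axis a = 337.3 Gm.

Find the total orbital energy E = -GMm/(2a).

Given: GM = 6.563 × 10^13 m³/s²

Convert to SI: a = 337.3 Gm = 3.373e+11 m.
E = −GMm / (2a).
E = −6.563e+13 · 1054 / (2 · 3.373e+11) J ≈ -1.025e+05 J = -102.5 kJ.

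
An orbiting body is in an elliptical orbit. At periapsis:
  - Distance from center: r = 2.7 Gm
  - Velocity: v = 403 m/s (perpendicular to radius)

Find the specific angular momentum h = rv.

Convert to SI: r = 2.7 Gm = 2.7e+09 m.
With v perpendicular to r, h = r · v.
h = 2.7e+09 · 403 m²/s ≈ 1.088e+12 m²/s.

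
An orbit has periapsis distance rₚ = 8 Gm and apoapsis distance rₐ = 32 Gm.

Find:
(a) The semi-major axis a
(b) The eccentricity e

Convert to SI: rₚ = 8 Gm = 8e+09 m; rₐ = 32 Gm = 3.2e+10 m.
(a) a = (rₚ + rₐ) / 2 = (8e+09 + 3.2e+10) / 2 ≈ 2e+10 m = 20 Gm.
(b) e = (rₐ − rₚ) / (rₐ + rₚ) = (3.2e+10 − 8e+09) / (3.2e+10 + 8e+09) ≈ 0.6.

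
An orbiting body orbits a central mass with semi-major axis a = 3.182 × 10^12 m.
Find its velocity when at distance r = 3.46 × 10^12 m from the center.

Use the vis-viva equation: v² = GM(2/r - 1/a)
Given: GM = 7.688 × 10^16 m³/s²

Vis-viva: v = √(GM · (2/r − 1/a)).
2/r − 1/a = 2/3.46e+12 − 1/3.182e+12 = 2.63767e-13 m⁻¹.
v = √(7.688e+16 · 2.63767e-13) m/s ≈ 142.4 m/s = 142.4 m/s.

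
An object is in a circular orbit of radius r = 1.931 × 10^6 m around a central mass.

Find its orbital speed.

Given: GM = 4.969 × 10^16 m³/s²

For a circular orbit, gravity supplies the centripetal force, so v = √(GM / r).
v = √(4.969e+16 / 1.931e+06) m/s ≈ 1.604e+05 m/s = 160.4 km/s.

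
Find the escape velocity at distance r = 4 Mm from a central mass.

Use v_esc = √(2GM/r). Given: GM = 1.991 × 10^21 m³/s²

Convert to SI: r = 4 Mm = 4e+06 m.
Escape velocity comes from setting total energy to zero: ½v² − GM/r = 0 ⇒ v_esc = √(2GM / r).
v_esc = √(2 · 1.991e+21 / 4e+06) m/s ≈ 3.155e+07 m/s = 3.155e+04 km/s.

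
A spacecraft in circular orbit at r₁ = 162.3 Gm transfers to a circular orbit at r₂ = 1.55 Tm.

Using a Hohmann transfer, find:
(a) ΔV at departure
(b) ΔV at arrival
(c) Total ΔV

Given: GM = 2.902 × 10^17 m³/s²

Convert to SI: r₁ = 162.3 Gm = 1.623e+11 m; r₂ = 1.55 Tm = 1.55e+12 m.
Transfer semi-major axis: a_t = (r₁ + r₂)/2 = (1.623e+11 + 1.55e+12)/2 = 8.5615e+11 m.
Circular speeds: v₁ = √(GM/r₁) = 1337.18 m/s, v₂ = √(GM/r₂) = 432.696 m/s.
Transfer speeds (vis-viva v² = GM(2/r − 1/a_t)): v₁ᵗ = 1799.2 m/s, v₂ᵗ = 188.394 m/s.
(a) ΔV₁ = |v₁ᵗ − v₁| ≈ 462 m/s = 462 m/s.
(b) ΔV₂ = |v₂ − v₂ᵗ| ≈ 244.3 m/s = 244.3 m/s.
(c) ΔV_total = ΔV₁ + ΔV₂ ≈ 706.3 m/s = 706.3 m/s.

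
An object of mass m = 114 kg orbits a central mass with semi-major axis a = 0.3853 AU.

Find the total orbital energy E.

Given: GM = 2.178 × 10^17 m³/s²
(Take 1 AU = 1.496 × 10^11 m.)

Convert to SI: a = 0.3853 AU = 5.76409e+10 m.
E = −GMm / (2a).
E = −2.178e+17 · 114 / (2 · 5.76409e+10) J ≈ -2.154e+08 J = -215.4 MJ.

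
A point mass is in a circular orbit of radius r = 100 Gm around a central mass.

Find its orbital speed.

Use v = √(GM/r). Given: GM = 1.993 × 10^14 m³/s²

Convert to SI: r = 100 Gm = 1e+11 m.
For a circular orbit, gravity supplies the centripetal force, so v = √(GM / r).
v = √(1.993e+14 / 1e+11) m/s ≈ 44.64 m/s = 44.64 m/s.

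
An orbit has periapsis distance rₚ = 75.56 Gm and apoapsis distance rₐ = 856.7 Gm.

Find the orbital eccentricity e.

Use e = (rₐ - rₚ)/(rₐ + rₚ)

Convert to SI: rₚ = 75.56 Gm = 7.556e+10 m; rₐ = 856.7 Gm = 8.567e+11 m.
e = (rₐ − rₚ) / (rₐ + rₚ).
e = (8.567e+11 − 7.556e+10) / (8.567e+11 + 7.556e+10) = 7.8114e+11 / 9.3226e+11 ≈ 0.8379.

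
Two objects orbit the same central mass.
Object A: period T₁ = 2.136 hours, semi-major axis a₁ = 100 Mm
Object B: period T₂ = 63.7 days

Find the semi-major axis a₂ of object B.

Convert to SI: T₁ = 2.136 hours = 7689.6 s; a₁ = 100 Mm = 1e+08 m; T₂ = 63.7 days = 5.50368e+06 s.
Kepler's third law: (T₁/T₂)² = (a₁/a₂)³ ⇒ a₂ = a₁ · (T₂/T₁)^(2/3).
T₂/T₁ = 5.50368e+06 / 7689.6 = 715.73.
a₂ = 1e+08 · (715.73)^(2/3) m ≈ 8.001e+09 m = 8.001 Gm.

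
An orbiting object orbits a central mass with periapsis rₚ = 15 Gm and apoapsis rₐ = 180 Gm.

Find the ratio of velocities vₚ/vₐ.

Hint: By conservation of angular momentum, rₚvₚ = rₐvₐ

Convert to SI: rₚ = 15 Gm = 1.5e+10 m; rₐ = 180 Gm = 1.8e+11 m.
Conservation of angular momentum gives rₚvₚ = rₐvₐ, so vₚ/vₐ = rₐ/rₚ.
vₚ/vₐ = 1.8e+11 / 1.5e+10 ≈ 12.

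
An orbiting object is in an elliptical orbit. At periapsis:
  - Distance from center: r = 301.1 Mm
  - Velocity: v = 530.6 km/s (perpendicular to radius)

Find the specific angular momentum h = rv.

Convert to SI: r = 301.1 Mm = 3.011e+08 m; v = 530.6 km/s = 530600 m/s.
With v perpendicular to r, h = r · v.
h = 3.011e+08 · 530600 m²/s ≈ 1.598e+14 m²/s.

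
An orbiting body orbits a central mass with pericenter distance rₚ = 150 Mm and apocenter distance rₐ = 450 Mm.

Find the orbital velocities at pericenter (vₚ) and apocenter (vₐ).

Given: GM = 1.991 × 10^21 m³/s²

Convert to SI: rₚ = 150 Mm = 1.5e+08 m; rₐ = 450 Mm = 4.5e+08 m.
Use the vis-viva equation v² = GM(2/r − 1/a) with a = (rₚ + rₐ)/2 = (1.5e+08 + 4.5e+08)/2 = 3e+08 m.
vₚ = √(GM · (2/rₚ − 1/a)) = √(1.991e+21 · (2/1.5e+08 − 1/3e+08)) m/s ≈ 4.462e+06 m/s = 4462 km/s.
vₐ = √(GM · (2/rₐ − 1/a)) = √(1.991e+21 · (2/4.5e+08 − 1/3e+08)) m/s ≈ 1.487e+06 m/s = 1487 km/s.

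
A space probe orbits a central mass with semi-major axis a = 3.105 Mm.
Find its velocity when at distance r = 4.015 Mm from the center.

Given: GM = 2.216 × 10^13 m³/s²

Convert to SI: a = 3.105 Mm = 3.105e+06 m; r = 4.015 Mm = 4.015e+06 m.
Vis-viva: v = √(GM · (2/r − 1/a)).
2/r − 1/a = 2/4.015e+06 − 1/3.105e+06 = 1.76071e-07 m⁻¹.
v = √(2.216e+13 · 1.76071e-07) m/s ≈ 1975 m/s = 1.975 km/s.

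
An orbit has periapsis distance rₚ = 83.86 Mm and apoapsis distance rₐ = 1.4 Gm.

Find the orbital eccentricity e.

Convert to SI: rₚ = 83.86 Mm = 8.386e+07 m; rₐ = 1.4 Gm = 1.4e+09 m.
e = (rₐ − rₚ) / (rₐ + rₚ).
e = (1.4e+09 − 8.386e+07) / (1.4e+09 + 8.386e+07) = 1.31614e+09 / 1.48386e+09 ≈ 0.887.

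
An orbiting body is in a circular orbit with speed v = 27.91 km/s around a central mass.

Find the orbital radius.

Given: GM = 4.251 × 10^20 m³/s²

Convert to SI: v = 27.91 km/s = 27910 m/s.
For a circular orbit, v² = GM / r, so r = GM / v².
r = 4.251e+20 / (27910)² m ≈ 5.457e+11 m = 545.7 Gm.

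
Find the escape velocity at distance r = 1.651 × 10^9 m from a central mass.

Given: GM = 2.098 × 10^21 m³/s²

Escape velocity comes from setting total energy to zero: ½v² − GM/r = 0 ⇒ v_esc = √(2GM / r).
v_esc = √(2 · 2.098e+21 / 1.651e+09) m/s ≈ 1.594e+06 m/s = 1594 km/s.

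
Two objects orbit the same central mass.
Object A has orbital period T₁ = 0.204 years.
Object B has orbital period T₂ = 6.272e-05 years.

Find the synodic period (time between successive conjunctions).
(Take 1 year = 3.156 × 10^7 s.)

Convert to SI: T₁ = 0.204 years = 6.43824e+06 s; T₂ = 6.272e-05 years = 1979.44 s.
T_syn = |T₁ · T₂ / (T₁ − T₂)|.
T_syn = |6.43824e+06 · 1979.44 / (6.43824e+06 − 1979.44)| s ≈ 1980 s = 6.274e-05 years.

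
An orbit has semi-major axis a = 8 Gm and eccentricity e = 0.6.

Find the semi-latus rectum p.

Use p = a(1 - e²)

Convert to SI: a = 8 Gm = 8e+09 m.
p = a (1 − e²).
p = 8e+09 · (1 − (0.6)²) = 8e+09 · 0.64 ≈ 5.12e+09 m = 5.12 Gm.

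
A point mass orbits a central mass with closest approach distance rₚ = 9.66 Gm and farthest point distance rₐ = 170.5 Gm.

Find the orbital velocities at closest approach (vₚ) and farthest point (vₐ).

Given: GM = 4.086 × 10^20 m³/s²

Convert to SI: rₚ = 9.66 Gm = 9.66e+09 m; rₐ = 170.5 Gm = 1.705e+11 m.
Use the vis-viva equation v² = GM(2/r − 1/a) with a = (rₚ + rₐ)/2 = (9.66e+09 + 1.705e+11)/2 = 9.008e+10 m.
vₚ = √(GM · (2/rₚ − 1/a)) = √(4.086e+20 · (2/9.66e+09 − 1/9.008e+10)) m/s ≈ 2.829e+05 m/s = 282.9 km/s.
vₐ = √(GM · (2/rₐ − 1/a)) = √(4.086e+20 · (2/1.705e+11 − 1/9.008e+10)) m/s ≈ 1.603e+04 m/s = 16.03 km/s.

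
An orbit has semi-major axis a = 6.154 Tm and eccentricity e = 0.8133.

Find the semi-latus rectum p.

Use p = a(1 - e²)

Convert to SI: a = 6.154 Tm = 6.154e+12 m.
p = a (1 − e²).
p = 6.154e+12 · (1 − (0.8133)²) = 6.154e+12 · 0.338543 ≈ 2.083e+12 m = 2.083 Tm.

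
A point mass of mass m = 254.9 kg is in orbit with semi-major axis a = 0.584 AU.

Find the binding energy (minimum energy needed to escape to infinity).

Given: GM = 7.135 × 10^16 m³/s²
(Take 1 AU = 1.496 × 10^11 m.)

Convert to SI: a = 0.584 AU = 8.73664e+10 m.
Total orbital energy is E = −GMm/(2a); binding energy is E_bind = −E = GMm/(2a).
E_bind = 7.135e+16 · 254.9 / (2 · 8.73664e+10) J ≈ 1.041e+08 J = 104.1 MJ.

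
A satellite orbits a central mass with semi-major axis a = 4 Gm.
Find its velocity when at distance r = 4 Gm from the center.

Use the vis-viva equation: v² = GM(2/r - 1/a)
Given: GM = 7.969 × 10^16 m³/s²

Convert to SI: a = 4 Gm = 4e+09 m; r = 4 Gm = 4e+09 m.
Vis-viva: v = √(GM · (2/r − 1/a)).
2/r − 1/a = 2/4e+09 − 1/4e+09 = 2.5e-10 m⁻¹.
v = √(7.969e+16 · 2.5e-10) m/s ≈ 4463 m/s = 4.463 km/s.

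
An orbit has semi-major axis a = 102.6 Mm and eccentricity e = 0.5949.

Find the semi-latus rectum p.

Convert to SI: a = 102.6 Mm = 1.026e+08 m.
p = a (1 − e²).
p = 1.026e+08 · (1 − (0.5949)²) = 1.026e+08 · 0.646094 ≈ 6.629e+07 m = 66.29 Mm.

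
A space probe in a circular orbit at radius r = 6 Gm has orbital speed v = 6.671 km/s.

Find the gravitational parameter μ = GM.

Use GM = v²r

Convert to SI: r = 6 Gm = 6e+09 m; v = 6.671 km/s = 6671 m/s.
For a circular orbit v² = GM/r, so GM = v² · r.
GM = (6671)² · 6e+09 m³/s² ≈ 2.67e+17 m³/s² = 2.67 × 10^17 m³/s².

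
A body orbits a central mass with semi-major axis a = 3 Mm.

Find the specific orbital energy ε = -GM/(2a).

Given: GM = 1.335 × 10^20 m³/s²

Convert to SI: a = 3 Mm = 3e+06 m.
ε = −GM / (2a).
ε = −1.335e+20 / (2 · 3e+06) J/kg ≈ -2.225e+13 J/kg = -2.225e+04 GJ/kg.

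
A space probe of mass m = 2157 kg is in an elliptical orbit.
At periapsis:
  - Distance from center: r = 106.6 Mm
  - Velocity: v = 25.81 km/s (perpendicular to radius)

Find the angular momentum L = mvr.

Convert to SI: r = 106.6 Mm = 1.066e+08 m; v = 25.81 km/s = 25810 m/s.
Since v is perpendicular to r, L = m · v · r.
L = 2157 · 25810 · 1.066e+08 kg·m²/s ≈ 5.935e+15 kg·m²/s.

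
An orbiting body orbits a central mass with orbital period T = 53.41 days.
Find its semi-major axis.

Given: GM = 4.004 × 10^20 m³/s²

Convert to SI: T = 53.41 days = 4.61462e+06 s.
Invert Kepler's third law: a = (GM · T² / (4π²))^(1/3).
Substituting T = 4.61462e+06 s and GM = 4.004e+20 m³/s²:
a = (4.004e+20 · (4.61462e+06)² / (4π²))^(1/3) m
a ≈ 6e+10 m = 60 Gm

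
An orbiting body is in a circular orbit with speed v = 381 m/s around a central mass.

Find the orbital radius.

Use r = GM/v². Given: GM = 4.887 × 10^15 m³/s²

For a circular orbit, v² = GM / r, so r = GM / v².
r = 4.887e+15 / (381)² m ≈ 3.367e+10 m = 33.67 Gm.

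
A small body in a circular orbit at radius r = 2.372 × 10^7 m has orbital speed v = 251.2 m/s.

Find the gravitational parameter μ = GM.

For a circular orbit v² = GM/r, so GM = v² · r.
GM = (251.2)² · 2.372e+07 m³/s² ≈ 1.497e+12 m³/s² = 1.497 × 10^12 m³/s².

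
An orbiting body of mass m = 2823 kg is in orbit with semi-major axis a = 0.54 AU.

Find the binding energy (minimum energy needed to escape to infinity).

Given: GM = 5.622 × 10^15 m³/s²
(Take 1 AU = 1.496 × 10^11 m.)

Convert to SI: a = 0.54 AU = 8.0784e+10 m.
Total orbital energy is E = −GMm/(2a); binding energy is E_bind = −E = GMm/(2a).
E_bind = 5.622e+15 · 2823 / (2 · 8.0784e+10) J ≈ 9.823e+07 J = 98.23 MJ.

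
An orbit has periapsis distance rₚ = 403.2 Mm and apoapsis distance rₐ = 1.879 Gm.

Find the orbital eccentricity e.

Convert to SI: rₚ = 403.2 Mm = 4.032e+08 m; rₐ = 1.879 Gm = 1.879e+09 m.
e = (rₐ − rₚ) / (rₐ + rₚ).
e = (1.879e+09 − 4.032e+08) / (1.879e+09 + 4.032e+08) = 1.4758e+09 / 2.2822e+09 ≈ 0.6467.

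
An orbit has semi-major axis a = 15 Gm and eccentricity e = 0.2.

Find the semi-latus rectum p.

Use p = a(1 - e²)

Convert to SI: a = 15 Gm = 1.5e+10 m.
p = a (1 − e²).
p = 1.5e+10 · (1 − (0.2)²) = 1.5e+10 · 0.96 ≈ 1.44e+10 m = 14.4 Gm.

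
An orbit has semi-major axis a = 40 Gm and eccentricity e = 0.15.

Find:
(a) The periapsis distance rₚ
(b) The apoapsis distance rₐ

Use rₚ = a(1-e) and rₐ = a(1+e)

Convert to SI: a = 40 Gm = 4e+10 m.
(a) rₚ = a(1 − e) = 4e+10 · (1 − 0.15) = 4e+10 · 0.85 ≈ 3.4e+10 m = 34 Gm.
(b) rₐ = a(1 + e) = 4e+10 · (1 + 0.15) = 4e+10 · 1.15 ≈ 4.6e+10 m = 46 Gm.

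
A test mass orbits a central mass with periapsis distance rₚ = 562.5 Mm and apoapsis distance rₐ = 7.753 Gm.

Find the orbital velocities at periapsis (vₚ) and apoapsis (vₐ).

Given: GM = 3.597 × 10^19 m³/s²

Convert to SI: rₚ = 562.5 Mm = 5.625e+08 m; rₐ = 7.753 Gm = 7.753e+09 m.
Use the vis-viva equation v² = GM(2/r − 1/a) with a = (rₚ + rₐ)/2 = (5.625e+08 + 7.753e+09)/2 = 4.15775e+09 m.
vₚ = √(GM · (2/rₚ − 1/a)) = √(3.597e+19 · (2/5.625e+08 − 1/4.15775e+09)) m/s ≈ 3.453e+05 m/s = 345.3 km/s.
vₐ = √(GM · (2/rₐ − 1/a)) = √(3.597e+19 · (2/7.753e+09 − 1/4.15775e+09)) m/s ≈ 2.505e+04 m/s = 25.05 km/s.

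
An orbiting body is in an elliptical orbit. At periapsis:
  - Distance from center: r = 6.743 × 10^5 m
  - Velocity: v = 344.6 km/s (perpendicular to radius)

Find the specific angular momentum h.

Convert to SI: v = 344.6 km/s = 344600 m/s.
With v perpendicular to r, h = r · v.
h = 674300 · 344600 m²/s ≈ 2.324e+11 m²/s.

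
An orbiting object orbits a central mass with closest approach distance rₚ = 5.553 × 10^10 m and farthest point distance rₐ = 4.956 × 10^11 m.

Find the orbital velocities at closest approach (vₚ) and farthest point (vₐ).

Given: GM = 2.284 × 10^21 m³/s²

Use the vis-viva equation v² = GM(2/r − 1/a) with a = (rₚ + rₐ)/2 = (5.553e+10 + 4.956e+11)/2 = 2.75565e+11 m.
vₚ = √(GM · (2/rₚ − 1/a)) = √(2.284e+21 · (2/5.553e+10 − 1/2.75565e+11)) m/s ≈ 2.72e+05 m/s = 272 km/s.
vₐ = √(GM · (2/rₐ − 1/a)) = √(2.284e+21 · (2/4.956e+11 − 1/2.75565e+11)) m/s ≈ 3.047e+04 m/s = 30.47 km/s.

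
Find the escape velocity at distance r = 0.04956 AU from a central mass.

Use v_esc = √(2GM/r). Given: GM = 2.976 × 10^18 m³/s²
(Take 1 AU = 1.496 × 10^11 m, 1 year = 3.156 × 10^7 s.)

Convert to SI: r = 0.04956 AU = 7.41418e+09 m.
Escape velocity comes from setting total energy to zero: ½v² − GM/r = 0 ⇒ v_esc = √(2GM / r).
v_esc = √(2 · 2.976e+18 / 7.41418e+09) m/s ≈ 2.833e+04 m/s = 5.977 AU/year.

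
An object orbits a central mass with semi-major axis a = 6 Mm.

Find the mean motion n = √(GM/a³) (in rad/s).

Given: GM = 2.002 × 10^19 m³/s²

Convert to SI: a = 6 Mm = 6e+06 m.
n = √(GM / a³).
n = √(2.002e+19 / (6e+06)³) rad/s ≈ 0.3044 rad/s.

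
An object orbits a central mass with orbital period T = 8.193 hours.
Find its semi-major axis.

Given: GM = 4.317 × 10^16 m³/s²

Convert to SI: T = 8.193 hours = 29494.8 s.
Invert Kepler's third law: a = (GM · T² / (4π²))^(1/3).
Substituting T = 29494.8 s and GM = 4.317e+16 m³/s²:
a = (4.317e+16 · (29494.8)² / (4π²))^(1/3) m
a ≈ 9.835e+07 m = 9.835 × 10^7 m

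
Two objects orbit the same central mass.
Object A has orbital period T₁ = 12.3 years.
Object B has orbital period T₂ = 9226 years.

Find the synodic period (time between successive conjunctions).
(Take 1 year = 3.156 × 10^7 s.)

Convert to SI: T₁ = 12.3 years = 3.88188e+08 s; T₂ = 9226 years = 2.91173e+11 s.
T_syn = |T₁ · T₂ / (T₁ − T₂)|.
T_syn = |3.88188e+08 · 2.91173e+11 / (3.88188e+08 − 2.91173e+11)| s ≈ 3.887e+08 s = 12.32 years.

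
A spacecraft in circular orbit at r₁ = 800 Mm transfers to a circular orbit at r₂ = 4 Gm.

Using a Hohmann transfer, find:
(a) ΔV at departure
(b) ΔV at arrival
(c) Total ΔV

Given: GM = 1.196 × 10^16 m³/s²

Convert to SI: r₁ = 800 Mm = 8e+08 m; r₂ = 4 Gm = 4e+09 m.
Transfer semi-major axis: a_t = (r₁ + r₂)/2 = (8e+08 + 4e+09)/2 = 2.4e+09 m.
Circular speeds: v₁ = √(GM/r₁) = 3866.52 m/s, v₂ = √(GM/r₂) = 1729.16 m/s.
Transfer speeds (vis-viva v² = GM(2/r − 1/a_t)): v₁ᵗ = 4991.66 m/s, v₂ᵗ = 998.332 m/s.
(a) ΔV₁ = |v₁ᵗ − v₁| ≈ 1125 m/s = 1.125 km/s.
(b) ΔV₂ = |v₂ − v₂ᵗ| ≈ 730.8 m/s = 730.8 m/s.
(c) ΔV_total = ΔV₁ + ΔV₂ ≈ 1856 m/s = 1.856 km/s.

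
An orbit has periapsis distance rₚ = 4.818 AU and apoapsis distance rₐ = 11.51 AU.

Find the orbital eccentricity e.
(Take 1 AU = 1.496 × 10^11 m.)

Convert to SI: rₚ = 4.818 AU = 7.20773e+11 m; rₐ = 11.51 AU = 1.7219e+12 m.
e = (rₐ − rₚ) / (rₐ + rₚ).
e = (1.7219e+12 − 7.20773e+11) / (1.7219e+12 + 7.20773e+11) = 1.00112e+12 / 2.44267e+12 ≈ 0.4098.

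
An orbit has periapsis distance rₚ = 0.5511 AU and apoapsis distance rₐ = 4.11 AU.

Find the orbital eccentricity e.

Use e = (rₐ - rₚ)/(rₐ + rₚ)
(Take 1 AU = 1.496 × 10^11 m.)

Convert to SI: rₚ = 0.5511 AU = 8.24446e+10 m; rₐ = 4.11 AU = 6.14856e+11 m.
e = (rₐ − rₚ) / (rₐ + rₚ).
e = (6.14856e+11 − 8.24446e+10) / (6.14856e+11 + 8.24446e+10) = 5.32411e+11 / 6.97301e+11 ≈ 0.7635.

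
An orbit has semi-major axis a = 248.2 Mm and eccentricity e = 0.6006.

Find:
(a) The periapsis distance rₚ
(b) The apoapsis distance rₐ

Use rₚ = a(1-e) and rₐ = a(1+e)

Convert to SI: a = 248.2 Mm = 2.482e+08 m.
(a) rₚ = a(1 − e) = 2.482e+08 · (1 − 0.6006) = 2.482e+08 · 0.3994 ≈ 9.913e+07 m = 99.13 Mm.
(b) rₐ = a(1 + e) = 2.482e+08 · (1 + 0.6006) = 2.482e+08 · 1.6006 ≈ 3.973e+08 m = 397.3 Mm.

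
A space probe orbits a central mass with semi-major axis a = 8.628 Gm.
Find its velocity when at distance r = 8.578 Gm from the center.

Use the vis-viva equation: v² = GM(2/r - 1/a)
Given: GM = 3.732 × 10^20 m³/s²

Convert to SI: a = 8.628 Gm = 8.628e+09 m; r = 8.578 Gm = 8.578e+09 m.
Vis-viva: v = √(GM · (2/r − 1/a)).
2/r − 1/a = 2/8.578e+09 − 1/8.628e+09 = 1.17253e-10 m⁻¹.
v = √(3.732e+20 · 1.17253e-10) m/s ≈ 2.092e+05 m/s = 209.2 km/s.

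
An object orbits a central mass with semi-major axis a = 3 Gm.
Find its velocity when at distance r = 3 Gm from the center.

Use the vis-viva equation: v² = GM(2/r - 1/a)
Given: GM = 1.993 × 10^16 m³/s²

Convert to SI: a = 3 Gm = 3e+09 m; r = 3 Gm = 3e+09 m.
Vis-viva: v = √(GM · (2/r − 1/a)).
2/r − 1/a = 2/3e+09 − 1/3e+09 = 3.33333e-10 m⁻¹.
v = √(1.993e+16 · 3.33333e-10) m/s ≈ 2577 m/s = 2.577 km/s.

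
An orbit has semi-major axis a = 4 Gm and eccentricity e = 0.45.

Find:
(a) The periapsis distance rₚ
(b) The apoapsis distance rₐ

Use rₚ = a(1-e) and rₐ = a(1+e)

Convert to SI: a = 4 Gm = 4e+09 m.
(a) rₚ = a(1 − e) = 4e+09 · (1 − 0.45) = 4e+09 · 0.55 ≈ 2.2e+09 m = 2.2 Gm.
(b) rₐ = a(1 + e) = 4e+09 · (1 + 0.45) = 4e+09 · 1.45 ≈ 5.8e+09 m = 5.8 Gm.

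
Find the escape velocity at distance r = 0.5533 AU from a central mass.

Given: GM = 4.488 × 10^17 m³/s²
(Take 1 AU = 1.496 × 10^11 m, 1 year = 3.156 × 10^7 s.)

Convert to SI: r = 0.5533 AU = 8.27737e+10 m.
Escape velocity comes from setting total energy to zero: ½v² − GM/r = 0 ⇒ v_esc = √(2GM / r).
v_esc = √(2 · 4.488e+17 / 8.27737e+10) m/s ≈ 3293 m/s = 0.6947 AU/year.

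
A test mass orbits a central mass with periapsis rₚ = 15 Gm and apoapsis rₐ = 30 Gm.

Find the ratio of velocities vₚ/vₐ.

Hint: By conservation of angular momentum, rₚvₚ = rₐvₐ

Convert to SI: rₚ = 15 Gm = 1.5e+10 m; rₐ = 30 Gm = 3e+10 m.
Conservation of angular momentum gives rₚvₚ = rₐvₐ, so vₚ/vₐ = rₐ/rₚ.
vₚ/vₐ = 3e+10 / 1.5e+10 ≈ 2.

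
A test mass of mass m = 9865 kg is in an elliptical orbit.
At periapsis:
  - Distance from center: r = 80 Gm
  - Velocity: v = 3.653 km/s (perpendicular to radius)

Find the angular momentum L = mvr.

Convert to SI: r = 80 Gm = 8e+10 m; v = 3.653 km/s = 3653 m/s.
Since v is perpendicular to r, L = m · v · r.
L = 9865 · 3653 · 8e+10 kg·m²/s ≈ 2.883e+18 kg·m²/s.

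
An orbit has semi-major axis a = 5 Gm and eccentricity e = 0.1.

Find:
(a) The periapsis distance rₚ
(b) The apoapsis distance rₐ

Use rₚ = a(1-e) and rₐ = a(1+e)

Convert to SI: a = 5 Gm = 5e+09 m.
(a) rₚ = a(1 − e) = 5e+09 · (1 − 0.1) = 5e+09 · 0.9 ≈ 4.5e+09 m = 4.5 Gm.
(b) rₐ = a(1 + e) = 5e+09 · (1 + 0.1) = 5e+09 · 1.1 ≈ 5.5e+09 m = 5.5 Gm.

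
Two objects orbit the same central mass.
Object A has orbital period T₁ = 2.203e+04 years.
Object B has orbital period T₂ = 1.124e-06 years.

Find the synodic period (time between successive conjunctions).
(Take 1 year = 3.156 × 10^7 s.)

Convert to SI: T₁ = 2.203e+04 years = 6.95267e+11 s; T₂ = 1.124e-06 years = 35.4734 s.
T_syn = |T₁ · T₂ / (T₁ − T₂)|.
T_syn = |6.95267e+11 · 35.4734 / (6.95267e+11 − 35.4734)| s ≈ 35.47 s = 1.124e-06 years.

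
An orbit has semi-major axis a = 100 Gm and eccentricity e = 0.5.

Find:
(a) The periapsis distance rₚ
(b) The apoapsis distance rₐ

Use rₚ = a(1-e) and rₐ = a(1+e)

Convert to SI: a = 100 Gm = 1e+11 m.
(a) rₚ = a(1 − e) = 1e+11 · (1 − 0.5) = 1e+11 · 0.5 ≈ 5e+10 m = 50 Gm.
(b) rₐ = a(1 + e) = 1e+11 · (1 + 0.5) = 1e+11 · 1.5 ≈ 1.5e+11 m = 150 Gm.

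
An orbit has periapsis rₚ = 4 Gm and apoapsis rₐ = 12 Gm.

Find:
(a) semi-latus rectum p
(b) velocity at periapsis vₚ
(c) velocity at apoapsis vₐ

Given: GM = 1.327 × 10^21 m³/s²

Convert to SI: rₚ = 4 Gm = 4e+09 m; rₐ = 12 Gm = 1.2e+10 m.
(a) From a = (rₚ + rₐ)/2 = 8e+09 m and e = (rₐ − rₚ)/(rₐ + rₚ) = 0.5, p = a(1 − e²) = 8e+09 · (1 − (0.5)²) ≈ 6e+09 m
(b) With a = (rₚ + rₐ)/2 = 8e+09 m, vₚ = √(GM (2/rₚ − 1/a)) = √(1.327e+21 · (2/4e+09 − 1/8e+09)) m/s ≈ 7.054e+05 m/s
(c) With a = (rₚ + rₐ)/2 = 8e+09 m, vₐ = √(GM (2/rₐ − 1/a)) = √(1.327e+21 · (2/1.2e+10 − 1/8e+09)) m/s ≈ 2.351e+05 m/s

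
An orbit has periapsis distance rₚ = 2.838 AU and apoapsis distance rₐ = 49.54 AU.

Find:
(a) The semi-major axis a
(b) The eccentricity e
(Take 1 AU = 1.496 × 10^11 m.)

Convert to SI: rₚ = 2.838 AU = 4.24565e+11 m; rₐ = 49.54 AU = 7.41118e+12 m.
(a) a = (rₚ + rₐ) / 2 = (4.24565e+11 + 7.41118e+12) / 2 ≈ 3.918e+12 m = 26.19 AU.
(b) e = (rₐ − rₚ) / (rₐ + rₚ) = (7.41118e+12 − 4.24565e+11) / (7.41118e+12 + 4.24565e+11) ≈ 0.8916.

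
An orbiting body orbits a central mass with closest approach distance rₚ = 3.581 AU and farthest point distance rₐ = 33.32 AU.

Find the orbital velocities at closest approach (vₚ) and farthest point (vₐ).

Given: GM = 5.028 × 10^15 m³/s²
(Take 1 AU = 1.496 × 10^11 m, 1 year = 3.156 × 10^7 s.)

Convert to SI: rₚ = 3.581 AU = 5.35718e+11 m; rₐ = 33.32 AU = 4.98467e+12 m.
Use the vis-viva equation v² = GM(2/r − 1/a) with a = (rₚ + rₐ)/2 = (5.35718e+11 + 4.98467e+12)/2 = 2.76019e+12 m.
vₚ = √(GM · (2/rₚ − 1/a)) = √(5.028e+15 · (2/5.35718e+11 − 1/2.76019e+12)) m/s ≈ 130.2 m/s = 0.02747 AU/year.
vₐ = √(GM · (2/rₐ − 1/a)) = √(5.028e+15 · (2/4.98467e+12 − 1/2.76019e+12)) m/s ≈ 13.99 m/s = 0.002952 AU/year.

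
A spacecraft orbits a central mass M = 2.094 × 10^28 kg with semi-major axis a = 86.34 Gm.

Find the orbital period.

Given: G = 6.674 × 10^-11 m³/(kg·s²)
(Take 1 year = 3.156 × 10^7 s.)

Convert to SI: a = 86.34 Gm = 8.634e+10 m.
GM = G · M = 6.674e-11 · 2.094e+28 = 1.39754e+18 m³/s².
Kepler's third law: T = 2π √(a³ / GM).
Substituting a = 8.634e+10 m and GM = 1.39754e+18 m³/s²:
T = 2π √((8.634e+10)³ / 1.39754e+18) s
T ≈ 1.348e+08 s = 4.272 years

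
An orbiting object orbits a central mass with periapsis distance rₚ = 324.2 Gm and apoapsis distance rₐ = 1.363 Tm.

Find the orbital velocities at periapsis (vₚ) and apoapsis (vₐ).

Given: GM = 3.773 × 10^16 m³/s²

Convert to SI: rₚ = 324.2 Gm = 3.242e+11 m; rₐ = 1.363 Tm = 1.363e+12 m.
Use the vis-viva equation v² = GM(2/r − 1/a) with a = (rₚ + rₐ)/2 = (3.242e+11 + 1.363e+12)/2 = 8.436e+11 m.
vₚ = √(GM · (2/rₚ − 1/a)) = √(3.773e+16 · (2/3.242e+11 − 1/8.436e+11)) m/s ≈ 433.6 m/s = 433.6 m/s.
vₐ = √(GM · (2/rₐ − 1/a)) = √(3.773e+16 · (2/1.363e+12 − 1/8.436e+11)) m/s ≈ 103.1 m/s = 103.1 m/s.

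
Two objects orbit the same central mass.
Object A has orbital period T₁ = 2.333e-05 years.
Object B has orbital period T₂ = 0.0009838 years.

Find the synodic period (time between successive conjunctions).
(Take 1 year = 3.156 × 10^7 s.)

Convert to SI: T₁ = 2.333e-05 years = 736.295 s; T₂ = 0.0009838 years = 31048.7 s.
T_syn = |T₁ · T₂ / (T₁ − T₂)|.
T_syn = |736.295 · 31048.7 / (736.295 − 31048.7)| s ≈ 754.2 s = 2.39e-05 years.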